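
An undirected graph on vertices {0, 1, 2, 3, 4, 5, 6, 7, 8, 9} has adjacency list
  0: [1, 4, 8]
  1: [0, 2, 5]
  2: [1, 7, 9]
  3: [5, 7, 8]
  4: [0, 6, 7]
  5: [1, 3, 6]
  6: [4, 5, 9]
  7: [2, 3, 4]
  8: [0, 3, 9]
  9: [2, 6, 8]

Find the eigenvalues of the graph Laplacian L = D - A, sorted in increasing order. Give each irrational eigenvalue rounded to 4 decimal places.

Each diagonal entry of L is the vertex degree and each off-diagonal entry is -1 where an edge is present, 0 otherwise; in the order [0, 1, 2, 3, 4, 5, 6, 7, 8, 9] the diagonal is [3, 3, 3, 3, 3, 3, 3, 3, 3, 3]. Since every row of L sums to 0, the all-ones vector is in the kernel and 0 is an eigenvalue. The largest eigenvalue, 5, is at most the vertex count 10.

[0, 2, 2, 2, 2, 2, 5, 5, 5, 5]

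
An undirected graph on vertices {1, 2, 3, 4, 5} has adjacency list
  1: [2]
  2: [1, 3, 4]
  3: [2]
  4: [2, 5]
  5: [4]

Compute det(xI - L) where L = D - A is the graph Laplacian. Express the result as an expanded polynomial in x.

x^5 - 8x^4 + 20x^3 - 18x^2 + 5x

Each diagonal entry of L is the vertex degree and each off-diagonal entry is -1 where an edge is present, 0 otherwise; in the order [1, 2, 3, 4, 5] the diagonal is [1, 3, 1, 2, 1]. L has integer entries, so p(x) = det(xI - L) has integer coefficients. Expanding the determinant yields x^5 - 8x^4 + 20x^3 - 18x^2 + 5x. The constant term is 0 because L is singular (the all-ones vector lies in its kernel). There is one zero in the spectrum, matching the 1 component.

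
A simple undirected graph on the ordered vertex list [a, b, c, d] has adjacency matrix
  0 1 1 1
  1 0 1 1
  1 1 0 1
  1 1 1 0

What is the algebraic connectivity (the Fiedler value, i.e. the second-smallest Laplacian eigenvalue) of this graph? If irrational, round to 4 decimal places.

4

Reading degrees in the order [a, b, c, d] gives [3, 3, 3, 3]; set D = diag(3, 3, 3, 3) and form L = D - A. The sorted Laplacian eigenvalues are [0, 4, 4, 4]; the algebraic connectivity is the second entry, 4. The eigenvalues sum to 12, which equals trace(L) = 2|E|.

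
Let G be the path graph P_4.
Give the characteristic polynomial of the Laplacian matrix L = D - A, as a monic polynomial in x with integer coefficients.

The graph has 4 vertices and degree multiset [2, 2, 1, 1]; D is the diagonal matrix of degrees and L = D - A. Computing det(xI - L) by cofactor expansion (or equivalently via sum-over-permutations) gives x^4 - 6x^3 + 10x^2 - 4x. The coefficient of x^3 equals -trace(L) = -6, matching the sum of degrees. The eigenvalues sum to 6, which equals trace(L) = 2|E|.

x^4 - 6x^3 + 10x^2 - 4x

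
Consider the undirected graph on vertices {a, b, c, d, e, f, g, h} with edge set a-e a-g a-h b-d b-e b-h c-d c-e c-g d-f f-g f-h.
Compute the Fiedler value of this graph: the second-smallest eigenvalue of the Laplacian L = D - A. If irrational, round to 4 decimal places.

2

With the vertex order [a, b, c, d, e, f, g, h], the degrees are [3, 3, 3, 3, 3, 3, 3, 3], giving D = diag(3, 3, 3, 3, 3, 3, 3, 3) and L = D - A. The sorted Laplacian eigenvalues are [0, 2, 2, 2, 4, 4, 4, 6]; the algebraic connectivity is the second entry, 2. The largest eigenvalue, 6, is at most the vertex count 8.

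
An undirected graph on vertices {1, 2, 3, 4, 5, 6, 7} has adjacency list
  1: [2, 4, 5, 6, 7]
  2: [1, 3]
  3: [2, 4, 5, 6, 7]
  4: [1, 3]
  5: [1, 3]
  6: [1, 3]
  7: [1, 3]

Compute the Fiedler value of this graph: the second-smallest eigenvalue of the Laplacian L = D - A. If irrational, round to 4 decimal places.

Each diagonal entry of L is the vertex degree and each off-diagonal entry is -1 where an edge is present, 0 otherwise; in the order [1, 2, 3, 4, 5, 6, 7] the diagonal is [5, 2, 5, 2, 2, 2, 2]. The sorted Laplacian eigenvalues are [0, 2, 2, 2, 2, 5, 7]; the algebraic connectivity is the second entry, 2. There is one zero in the spectrum, matching the 1 component. The largest eigenvalue, 7, is at most the vertex count 7.

2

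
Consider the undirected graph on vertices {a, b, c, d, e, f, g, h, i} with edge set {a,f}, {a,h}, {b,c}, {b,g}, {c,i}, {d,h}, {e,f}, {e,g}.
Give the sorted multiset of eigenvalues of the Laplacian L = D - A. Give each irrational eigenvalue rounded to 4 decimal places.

With the vertex order [a, b, c, d, e, f, g, h, i], the degrees are [2, 2, 2, 1, 2, 2, 2, 2, 1], giving D = diag(2, 2, 2, 1, 2, 2, 2, 2, 1) and L = D - A. Since every row of L sums to 0, the all-ones vector is in the kernel and 0 is an eigenvalue. The single zero eigenvalue shows the graph is connected.

[0, 0.1206, 0.4679, 1, 1.6527, 2.3473, 3, 3.5321, 3.8794]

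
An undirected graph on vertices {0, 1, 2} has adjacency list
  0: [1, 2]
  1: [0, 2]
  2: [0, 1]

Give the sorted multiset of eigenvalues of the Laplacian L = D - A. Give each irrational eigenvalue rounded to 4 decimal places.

Reading degrees in the order [0, 1, 2] gives [2, 2, 2]; set D = diag(2, 2, 2) and form L = D - A. Since every row of L sums to 0, the all-ones vector is in the kernel and 0 is an eigenvalue. There is one zero in the spectrum, matching the 1 component. By the matrix-tree theorem the graph has (1/3) * product of the nonzero eigenvalues = 3 spanning trees.

[0, 3, 3]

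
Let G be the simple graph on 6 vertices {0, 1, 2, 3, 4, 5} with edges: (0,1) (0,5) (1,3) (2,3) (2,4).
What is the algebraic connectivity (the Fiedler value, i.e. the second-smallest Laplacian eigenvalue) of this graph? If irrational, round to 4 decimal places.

Each diagonal entry of L is the vertex degree and each off-diagonal entry is -1 where an edge is present, 0 otherwise; in the order [0, 1, 2, 3, 4, 5] the diagonal is [2, 2, 2, 2, 1, 1]. The smallest Laplacian eigenvalue is always 0. The next one, lambda_2 = 0.2679, measures how hard the graph is to disconnect: larger values mean better connectivity. The eigenvalues sum to 10, which equals trace(L) = 2|E|. There is one zero in the spectrum, matching the 1 component.

0.2679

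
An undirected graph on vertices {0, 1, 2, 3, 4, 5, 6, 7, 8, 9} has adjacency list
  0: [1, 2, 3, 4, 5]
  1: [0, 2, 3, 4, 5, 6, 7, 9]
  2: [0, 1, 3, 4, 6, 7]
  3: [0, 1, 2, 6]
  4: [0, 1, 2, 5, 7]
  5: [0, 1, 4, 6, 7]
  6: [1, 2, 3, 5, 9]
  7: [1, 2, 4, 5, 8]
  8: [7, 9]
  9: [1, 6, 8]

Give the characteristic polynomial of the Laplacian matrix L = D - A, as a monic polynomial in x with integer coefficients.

Reading degrees in the order [0, 1, 2, 3, 4, 5, 6, 7, 8, 9] gives [5, 8, 6, 4, 5, 5, 5, 5, 2, 3]; set D = diag(5, 8, 6, 4, 5, 5, 5, 5, 2, 3) and form L = D - A. L has integer entries, so p(x) = det(xI - L) has integer coefficients. Expanding the determinant yields x^10 - 48x^9 + 1001x^8 - 11882x^7 + 88267x^6 - 424272x^5 + 1314265x^4 - 2516072x^3 + 2679910x^2 - 1195250x. The constant term is 0 because L is singular (the all-ones vector lies in its kernel). The largest eigenvalue, 9.0466, is at most the vertex count 10. By the matrix-tree theorem the graph has (1/10) * product of the nonzero eigenvalues = 119525 spanning trees.

x^10 - 48x^9 + 1001x^8 - 11882x^7 + 88267x^6 - 424272x^5 + 1314265x^4 - 2516072x^3 + 2679910x^2 - 1195250x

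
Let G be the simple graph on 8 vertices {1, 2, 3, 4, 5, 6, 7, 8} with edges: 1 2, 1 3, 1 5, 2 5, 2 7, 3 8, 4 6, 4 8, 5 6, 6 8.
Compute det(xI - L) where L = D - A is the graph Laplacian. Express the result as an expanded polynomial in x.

Reading degrees in the order [1, 2, 3, 4, 5, 6, 7, 8] gives [3, 3, 2, 2, 3, 3, 1, 3]; set D = diag(3, 3, 2, 2, 3, 3, 1, 3) and form L = D - A. L has integer entries, so p(x) = det(xI - L) has integer coefficients. Expanding the determinant yields x^8 - 20x^7 + 163x^6 - 694x^5 + 1643x^4 - 2122x^3 + 1350x^2 - 312x. The coefficient of x^7 equals -trace(L) = -20, matching the sum of degrees. The eigenvalues sum to 20, which equals trace(L) = 2|E|. The largest eigenvalue, 4.7321, is at most the vertex count 8.

x^8 - 20x^7 + 163x^6 - 694x^5 + 1643x^4 - 2122x^3 + 1350x^2 - 312x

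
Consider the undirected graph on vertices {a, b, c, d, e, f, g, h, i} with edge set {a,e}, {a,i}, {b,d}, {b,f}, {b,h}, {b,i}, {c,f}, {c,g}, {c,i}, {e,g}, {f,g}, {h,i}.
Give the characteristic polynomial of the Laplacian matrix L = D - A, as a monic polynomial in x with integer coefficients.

x^9 - 24x^8 + 240x^7 - 1298x^6 + 4122x^5 - 7806x^4 + 8538x^3 - 4896x^2 + 1116x

Reading degrees in the order [a, b, c, d, e, f, g, h, i] gives [2, 4, 3, 1, 2, 3, 3, 2, 4]; set D = diag(2, 4, 3, 1, 2, 3, 3, 2, 4) and form L = D - A. Computing det(xI - L) by cofactor expansion (or equivalently via sum-over-permutations) gives x^9 - 24x^8 + 240x^7 - 1298x^6 + 4122x^5 - 7806x^4 + 8538x^3 - 4896x^2 + 1116x. The coefficient of x^8 equals -trace(L) = -24, matching the sum of degrees.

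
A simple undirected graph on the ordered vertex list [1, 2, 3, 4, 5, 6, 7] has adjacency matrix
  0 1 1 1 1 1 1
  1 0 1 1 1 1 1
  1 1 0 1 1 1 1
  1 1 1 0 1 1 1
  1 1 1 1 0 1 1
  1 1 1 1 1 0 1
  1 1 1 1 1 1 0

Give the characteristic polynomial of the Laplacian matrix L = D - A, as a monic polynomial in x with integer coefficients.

With the vertex order [1, 2, 3, 4, 5, 6, 7], the degrees are [6, 6, 6, 6, 6, 6, 6], giving D = diag(6, 6, 6, 6, 6, 6, 6) and L = D - A. The eigenvalues of L are [0, 7, 7, 7, 7, 7, 7]; the characteristic polynomial is the product of (x - lambda_i), which multiplies out to x^7 - 42x^6 + 735x^5 - 6860x^4 + 36015x^3 - 100842x^2 + 117649x. The coefficient of x^6 equals -trace(L) = -42, matching the sum of degrees. By the matrix-tree theorem the graph has (1/7) * product of the nonzero eigenvalues = 16807 spanning trees. The eigenvalues sum to 42, which equals trace(L) = 2|E|.

x^7 - 42x^6 + 735x^5 - 6860x^4 + 36015x^3 - 100842x^2 + 117649x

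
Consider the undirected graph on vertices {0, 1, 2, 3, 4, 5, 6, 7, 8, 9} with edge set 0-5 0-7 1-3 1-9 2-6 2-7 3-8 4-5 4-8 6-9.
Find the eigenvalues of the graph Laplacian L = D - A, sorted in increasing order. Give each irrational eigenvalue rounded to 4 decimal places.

Each diagonal entry of L is the vertex degree and each off-diagonal entry is -1 where an edge is present, 0 otherwise; in the order [0, 1, 2, 3, 4, 5, 6, 7, 8, 9] the diagonal is [2, 2, 2, 2, 2, 2, 2, 2, 2, 2]. The multiplicity of 0 as a Laplacian eigenvalue equals the number of connected components. The single zero eigenvalue shows the graph is connected. There is one zero in the spectrum, matching the 1 component. The eigenvalues sum to 20, which equals trace(L) = 2|E|.

[0, 0.3820, 0.3820, 1.3820, 1.3820, 2.6180, 2.6180, 3.6180, 3.6180, 4]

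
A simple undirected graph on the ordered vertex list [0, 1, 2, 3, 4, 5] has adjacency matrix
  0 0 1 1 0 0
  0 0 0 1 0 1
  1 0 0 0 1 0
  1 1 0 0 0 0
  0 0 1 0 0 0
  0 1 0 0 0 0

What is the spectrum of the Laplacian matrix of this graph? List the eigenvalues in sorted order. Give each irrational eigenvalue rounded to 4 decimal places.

[0, 0.2679, 1, 2, 3, 3.7321]

With the vertex order [0, 1, 2, 3, 4, 5], the degrees are [2, 2, 2, 2, 1, 1], giving D = diag(2, 2, 2, 2, 1, 1) and L = D - A. L is symmetric positive semidefinite, so every eigenvalue is real and nonnegative. The single zero eigenvalue shows the graph is connected. The largest eigenvalue, 3.7321, is at most the vertex count 6.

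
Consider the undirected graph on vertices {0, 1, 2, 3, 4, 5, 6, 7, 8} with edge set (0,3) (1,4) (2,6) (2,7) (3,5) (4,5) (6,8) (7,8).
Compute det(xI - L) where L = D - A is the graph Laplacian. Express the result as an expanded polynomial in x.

With the vertex order [0, 1, 2, 3, 4, 5, 6, 7, 8], the degrees are [1, 1, 2, 2, 2, 2, 2, 2, 2], giving D = diag(1, 1, 2, 2, 2, 2, 2, 2, 2) and L = D - A. L has integer entries, so p(x) = det(xI - L) has integer coefficients. Expanding the determinant yields x^9 - 16x^8 + 105x^7 - 364x^6 + 713x^5 - 776x^4 + 420x^3 - 80x^2. Since p(0) = det(-L) = 0, x divides p(x).

x^9 - 16x^8 + 105x^7 - 364x^6 + 713x^5 - 776x^4 + 420x^3 - 80x^2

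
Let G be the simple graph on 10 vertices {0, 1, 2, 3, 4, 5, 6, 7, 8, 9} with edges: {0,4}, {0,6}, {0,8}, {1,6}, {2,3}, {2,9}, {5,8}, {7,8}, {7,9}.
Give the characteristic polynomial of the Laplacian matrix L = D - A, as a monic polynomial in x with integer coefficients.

x^10 - 18x^9 + 134x^8 - 536x^7 + 1253x^6 - 1746x^5 + 1421x^4 - 636x^3 + 137x^2 - 10x

Reading degrees in the order [0, 1, 2, 3, 4, 5, 6, 7, 8, 9] gives [3, 1, 2, 1, 1, 1, 2, 2, 3, 2]; set D = diag(3, 1, 2, 1, 1, 1, 2, 2, 3, 2) and form L = D - A. Computing det(xI - L) by cofactor expansion (or equivalently via sum-over-permutations) gives x^10 - 18x^9 + 134x^8 - 536x^7 + 1253x^6 - 1746x^5 + 1421x^4 - 636x^3 + 137x^2 - 10x. The constant term is 0 because L is singular (the all-ones vector lies in its kernel).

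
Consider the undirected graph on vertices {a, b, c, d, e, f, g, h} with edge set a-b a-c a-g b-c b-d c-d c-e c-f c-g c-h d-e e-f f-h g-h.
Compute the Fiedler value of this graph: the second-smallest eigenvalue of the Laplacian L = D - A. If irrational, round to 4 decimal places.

With the vertex order [a, b, c, d, e, f, g, h], the degrees are [3, 3, 7, 3, 3, 3, 3, 3], giving D = diag(3, 3, 7, 3, 3, 3, 3, 3) and L = D - A. The smallest Laplacian eigenvalue is always 0. The next one, lambda_2 = 1.7530, measures how hard the graph is to disconnect: larger values mean better connectivity. There is one zero in the spectrum, matching the 1 component.

1.7530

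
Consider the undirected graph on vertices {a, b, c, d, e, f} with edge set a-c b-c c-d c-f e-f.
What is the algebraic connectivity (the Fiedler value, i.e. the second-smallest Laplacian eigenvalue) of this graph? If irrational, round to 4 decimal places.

0.4859

With the vertex order [a, b, c, d, e, f], the degrees are [1, 1, 4, 1, 1, 2], giving D = diag(1, 1, 4, 1, 1, 2) and L = D - A. The sorted Laplacian eigenvalues are [0, 0.4859, 1, 1, 2.4280, 5.0861]; the algebraic connectivity is the second entry, 0.4859. By the matrix-tree theorem the graph has (1/6) * product of the nonzero eigenvalues = 1 spanning tree.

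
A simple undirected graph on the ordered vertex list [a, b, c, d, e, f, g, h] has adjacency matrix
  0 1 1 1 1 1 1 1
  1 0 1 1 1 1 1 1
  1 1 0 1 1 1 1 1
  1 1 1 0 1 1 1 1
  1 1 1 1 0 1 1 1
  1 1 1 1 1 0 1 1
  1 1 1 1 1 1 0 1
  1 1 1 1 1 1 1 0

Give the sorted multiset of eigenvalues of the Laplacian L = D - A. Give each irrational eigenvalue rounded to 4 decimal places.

[0, 8, 8, 8, 8, 8, 8, 8]

Each diagonal entry of L is the vertex degree and each off-diagonal entry is -1 where an edge is present, 0 otherwise; in the order [a, b, c, d, e, f, g, h] the diagonal is [7, 7, 7, 7, 7, 7, 7, 7]. The multiplicity of 0 as a Laplacian eigenvalue equals the number of connected components. The single zero eigenvalue shows the graph is connected. The largest eigenvalue, 8, is at most the vertex count 8. There is one zero in the spectrum, matching the 1 component.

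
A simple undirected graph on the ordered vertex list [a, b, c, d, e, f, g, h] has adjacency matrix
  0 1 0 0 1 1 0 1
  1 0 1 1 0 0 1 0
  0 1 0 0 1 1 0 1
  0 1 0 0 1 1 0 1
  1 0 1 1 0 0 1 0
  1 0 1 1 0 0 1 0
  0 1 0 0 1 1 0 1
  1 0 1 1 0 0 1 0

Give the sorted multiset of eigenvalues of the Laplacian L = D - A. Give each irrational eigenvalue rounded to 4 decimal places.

Reading degrees in the order [a, b, c, d, e, f, g, h] gives [4, 4, 4, 4, 4, 4, 4, 4]; set D = diag(4, 4, 4, 4, 4, 4, 4, 4) and form L = D - A. The multiplicity of 0 as a Laplacian eigenvalue equals the number of connected components. There is one zero in the spectrum, matching the 1 component.

[0, 4, 4, 4, 4, 4, 4, 8]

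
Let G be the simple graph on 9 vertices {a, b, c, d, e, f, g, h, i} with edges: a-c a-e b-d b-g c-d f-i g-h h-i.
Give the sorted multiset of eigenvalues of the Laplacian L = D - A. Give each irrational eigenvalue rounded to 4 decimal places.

With the vertex order [a, b, c, d, e, f, g, h, i], the degrees are [2, 2, 2, 2, 1, 1, 2, 2, 2], giving D = diag(2, 2, 2, 2, 1, 1, 2, 2, 2) and L = D - A. L is symmetric positive semidefinite, so every eigenvalue is real and nonnegative. The eigenvalues sum to 16, which equals trace(L) = 2|E|. There is one zero in the spectrum, matching the 1 component.

[0, 0.1206, 0.4679, 1, 1.6527, 2.3473, 3, 3.5321, 3.8794]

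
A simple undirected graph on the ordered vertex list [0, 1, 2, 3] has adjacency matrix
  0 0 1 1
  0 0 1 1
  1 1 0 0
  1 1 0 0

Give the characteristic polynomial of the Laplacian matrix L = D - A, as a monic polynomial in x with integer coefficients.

With the vertex order [0, 1, 2, 3], the degrees are [2, 2, 2, 2], giving D = diag(2, 2, 2, 2) and L = D - A. L has integer entries, so p(x) = det(xI - L) has integer coefficients. Expanding the determinant yields x^4 - 8x^3 + 20x^2 - 16x. The constant term is 0 because L is singular (the all-ones vector lies in its kernel). The largest eigenvalue, 4, is at most the vertex count 4. There is one zero in the spectrum, matching the 1 component.

x^4 - 8x^3 + 20x^2 - 16x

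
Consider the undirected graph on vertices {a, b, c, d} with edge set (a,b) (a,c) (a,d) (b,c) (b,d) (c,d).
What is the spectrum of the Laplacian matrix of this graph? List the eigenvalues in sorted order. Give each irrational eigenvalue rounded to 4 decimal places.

With the vertex order [a, b, c, d], the degrees are [3, 3, 3, 3], giving D = diag(3, 3, 3, 3) and L = D - A. The multiplicity of 0 as a Laplacian eigenvalue equals the number of connected components.

[0, 4, 4, 4]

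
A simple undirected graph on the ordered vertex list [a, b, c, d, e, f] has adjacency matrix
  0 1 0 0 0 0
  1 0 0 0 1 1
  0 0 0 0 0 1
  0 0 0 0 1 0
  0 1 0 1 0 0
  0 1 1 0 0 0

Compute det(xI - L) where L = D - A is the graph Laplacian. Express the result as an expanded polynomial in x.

x^6 - 10x^5 + 35x^4 - 52x^3 + 31x^2 - 6x

Each diagonal entry of L is the vertex degree and each off-diagonal entry is -1 where an edge is present, 0 otherwise; in the order [a, b, c, d, e, f] the diagonal is [1, 3, 1, 1, 2, 2]. L has integer entries, so p(x) = det(xI - L) has integer coefficients. Expanding the determinant yields x^6 - 10x^5 + 35x^4 - 52x^3 + 31x^2 - 6x. Since p(0) = det(-L) = 0, x divides p(x).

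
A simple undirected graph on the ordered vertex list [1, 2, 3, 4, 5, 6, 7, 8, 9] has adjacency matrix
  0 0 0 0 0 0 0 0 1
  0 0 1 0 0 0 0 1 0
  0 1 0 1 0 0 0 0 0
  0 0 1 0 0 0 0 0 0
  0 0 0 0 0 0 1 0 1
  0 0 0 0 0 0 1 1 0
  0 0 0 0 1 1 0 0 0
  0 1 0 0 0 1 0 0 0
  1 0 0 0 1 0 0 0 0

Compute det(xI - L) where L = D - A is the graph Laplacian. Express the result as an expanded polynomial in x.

Each diagonal entry of L is the vertex degree and each off-diagonal entry is -1 where an edge is present, 0 otherwise; in the order [1, 2, 3, 4, 5, 6, 7, 8, 9] the diagonal is [1, 2, 2, 1, 2, 2, 2, 2, 2]. Computing det(xI - L) by cofactor expansion (or equivalently via sum-over-permutations) gives x^9 - 16x^8 + 105x^7 - 364x^6 + 715x^5 - 792x^4 + 462x^3 - 120x^2 + 9x. The constant term is 0 because L is singular (the all-ones vector lies in its kernel).

x^9 - 16x^8 + 105x^7 - 364x^6 + 715x^5 - 792x^4 + 462x^3 - 120x^2 + 9x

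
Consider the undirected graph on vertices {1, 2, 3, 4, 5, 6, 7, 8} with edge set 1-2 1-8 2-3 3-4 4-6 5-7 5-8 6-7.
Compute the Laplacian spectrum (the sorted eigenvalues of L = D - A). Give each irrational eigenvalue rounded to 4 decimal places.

With the vertex order [1, 2, 3, 4, 5, 6, 7, 8], the degrees are [2, 2, 2, 2, 2, 2, 2, 2], giving D = diag(2, 2, 2, 2, 2, 2, 2, 2) and L = D - A. Diagonalising L (or applying a numerical eigensolver to the 8x8 matrix) gives the spectrum above. The eigenvalues sum to 16, which equals trace(L) = 2|E|. By the matrix-tree theorem the graph has (1/8) * product of the nonzero eigenvalues = 8 spanning trees.

[0, 0.5858, 0.5858, 2, 2, 3.4142, 3.4142, 4]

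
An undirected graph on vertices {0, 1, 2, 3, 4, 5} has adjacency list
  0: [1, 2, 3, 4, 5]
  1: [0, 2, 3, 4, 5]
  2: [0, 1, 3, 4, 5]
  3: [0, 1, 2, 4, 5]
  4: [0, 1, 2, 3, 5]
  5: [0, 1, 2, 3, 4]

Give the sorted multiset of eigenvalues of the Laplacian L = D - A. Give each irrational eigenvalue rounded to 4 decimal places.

[0, 6, 6, 6, 6, 6]

Each diagonal entry of L is the vertex degree and each off-diagonal entry is -1 where an edge is present, 0 otherwise; in the order [0, 1, 2, 3, 4, 5] the diagonal is [5, 5, 5, 5, 5, 5]. The multiplicity of 0 as a Laplacian eigenvalue equals the number of connected components. There is one zero in the spectrum, matching the 1 component. The largest eigenvalue, 6, is at most the vertex count 6.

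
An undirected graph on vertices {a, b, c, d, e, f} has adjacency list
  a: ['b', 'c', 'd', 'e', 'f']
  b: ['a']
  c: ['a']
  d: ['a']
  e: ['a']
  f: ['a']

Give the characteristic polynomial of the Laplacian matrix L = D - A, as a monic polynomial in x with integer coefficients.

x^6 - 10x^5 + 30x^4 - 40x^3 + 25x^2 - 6x

Reading degrees in the order [a, b, c, d, e, f] gives [5, 1, 1, 1, 1, 1]; set D = diag(5, 1, 1, 1, 1, 1) and form L = D - A. The eigenvalues of L are [0, 1, 1, 1, 1, 6]; the characteristic polynomial is the product of (x - lambda_i), which multiplies out to x^6 - 10x^5 + 30x^4 - 40x^3 + 25x^2 - 6x. The constant term is 0 because L is singular (the all-ones vector lies in its kernel). There is one zero in the spectrum, matching the 1 component. By the matrix-tree theorem the graph has (1/6) * product of the nonzero eigenvalues = 1 spanning tree.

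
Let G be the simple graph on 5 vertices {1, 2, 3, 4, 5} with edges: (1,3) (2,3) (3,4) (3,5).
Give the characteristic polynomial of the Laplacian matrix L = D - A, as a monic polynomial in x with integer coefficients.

With the vertex order [1, 2, 3, 4, 5], the degrees are [1, 1, 4, 1, 1], giving D = diag(1, 1, 4, 1, 1) and L = D - A. The eigenvalues of L are [0, 1, 1, 1, 5]; the characteristic polynomial is the product of (x - lambda_i), which multiplies out to x^5 - 8x^4 + 18x^3 - 16x^2 + 5x. Since p(0) = det(-L) = 0, x divides p(x). The eigenvalues sum to 8, which equals trace(L) = 2|E|.

x^5 - 8x^4 + 18x^3 - 16x^2 + 5x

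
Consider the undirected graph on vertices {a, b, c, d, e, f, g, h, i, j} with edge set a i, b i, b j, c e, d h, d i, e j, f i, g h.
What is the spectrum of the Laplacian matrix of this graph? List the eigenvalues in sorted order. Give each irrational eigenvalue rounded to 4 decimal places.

[0, 0.1490, 0.3621, 1, 1, 1.4749, 2.2401, 3.1091, 3.4819, 5.1830]

Reading degrees in the order [a, b, c, d, e, f, g, h, i, j] gives [1, 2, 1, 2, 2, 1, 1, 2, 4, 2]; set D = diag(1, 2, 1, 2, 2, 1, 1, 2, 4, 2) and form L = D - A. Since every row of L sums to 0, the all-ones vector is in the kernel and 0 is an eigenvalue. The single zero eigenvalue shows the graph is connected. The eigenvalues sum to 18, which equals trace(L) = 2|E|. By the matrix-tree theorem the graph has (1/10) * product of the nonzero eigenvalues = 1 spanning tree.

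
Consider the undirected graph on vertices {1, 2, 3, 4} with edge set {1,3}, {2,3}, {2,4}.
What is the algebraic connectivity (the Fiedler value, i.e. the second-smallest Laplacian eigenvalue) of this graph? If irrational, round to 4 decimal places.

Reading degrees in the order [1, 2, 3, 4] gives [1, 2, 2, 1]; set D = diag(1, 2, 2, 1) and form L = D - A. The sorted Laplacian eigenvalues are [0, 0.5858, 2, 3.4142]; the algebraic connectivity is the second entry, 0.5858. By the matrix-tree theorem the graph has (1/4) * product of the nonzero eigenvalues = 1 spanning tree.

0.5858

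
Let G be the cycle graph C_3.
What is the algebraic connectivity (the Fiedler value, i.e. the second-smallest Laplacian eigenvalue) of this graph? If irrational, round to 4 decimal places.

The graph has 3 vertices and degree multiset [2, 2, 2]; D is the diagonal matrix of degrees and L = D - A. The smallest Laplacian eigenvalue is always 0. The next one, lambda_2 = 3, measures how hard the graph is to disconnect: larger values mean better connectivity. The largest eigenvalue, 3, is at most the vertex count 3.

3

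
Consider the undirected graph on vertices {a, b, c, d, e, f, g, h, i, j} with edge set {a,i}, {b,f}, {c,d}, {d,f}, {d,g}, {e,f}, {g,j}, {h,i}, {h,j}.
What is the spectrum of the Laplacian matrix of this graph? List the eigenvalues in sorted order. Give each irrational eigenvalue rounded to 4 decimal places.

[0, 0.1236, 0.4790, 0.7723, 1, 1.5904, 2.5350, 3.1669, 3.6885, 4.6442]

With the vertex order [a, b, c, d, e, f, g, h, i, j], the degrees are [1, 1, 1, 3, 1, 3, 2, 2, 2, 2], giving D = diag(1, 1, 1, 3, 1, 3, 2, 2, 2, 2) and L = D - A. Diagonalising L (or applying a numerical eigensolver to the 10x10 matrix) gives the spectrum above. The eigenvalues sum to 18, which equals trace(L) = 2|E|. The largest eigenvalue, 4.6442, is at most the vertex count 10.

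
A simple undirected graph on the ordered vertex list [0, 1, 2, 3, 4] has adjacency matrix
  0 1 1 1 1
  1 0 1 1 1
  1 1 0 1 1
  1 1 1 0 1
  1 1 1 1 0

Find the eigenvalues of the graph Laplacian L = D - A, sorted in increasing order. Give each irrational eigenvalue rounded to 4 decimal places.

[0, 5, 5, 5, 5]

Each diagonal entry of L is the vertex degree and each off-diagonal entry is -1 where an edge is present, 0 otherwise; in the order [0, 1, 2, 3, 4] the diagonal is [4, 4, 4, 4, 4]. The multiplicity of 0 as a Laplacian eigenvalue equals the number of connected components.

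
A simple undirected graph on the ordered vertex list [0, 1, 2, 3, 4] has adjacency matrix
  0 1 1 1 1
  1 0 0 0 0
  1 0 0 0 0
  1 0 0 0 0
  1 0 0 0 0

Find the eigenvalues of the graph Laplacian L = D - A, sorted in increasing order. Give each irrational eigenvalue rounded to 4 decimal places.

[0, 1, 1, 1, 5]

Each diagonal entry of L is the vertex degree and each off-diagonal entry is -1 where an edge is present, 0 otherwise; in the order [0, 1, 2, 3, 4] the diagonal is [4, 1, 1, 1, 1]. Since every row of L sums to 0, the all-ones vector is in the kernel and 0 is an eigenvalue. The largest eigenvalue, 5, is at most the vertex count 5. There is one zero in the spectrum, matching the 1 component.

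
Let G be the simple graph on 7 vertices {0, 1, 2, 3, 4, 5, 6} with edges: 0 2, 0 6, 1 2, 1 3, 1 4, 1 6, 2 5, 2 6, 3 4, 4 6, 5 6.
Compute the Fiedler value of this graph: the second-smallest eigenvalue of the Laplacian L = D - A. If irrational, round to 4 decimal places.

Each diagonal entry of L is the vertex degree and each off-diagonal entry is -1 where an edge is present, 0 otherwise; in the order [0, 1, 2, 3, 4, 5, 6] the diagonal is [2, 4, 4, 2, 3, 2, 5]. The sorted Laplacian eigenvalues are [0, 1.0761, 2, 3.2629, 4, 5.5097, 6.1513]; the algebraic connectivity is the second entry, 1.0761. There is one zero in the spectrum, matching the 1 component. The eigenvalues sum to 22, which equals trace(L) = 2|E|.

1.0761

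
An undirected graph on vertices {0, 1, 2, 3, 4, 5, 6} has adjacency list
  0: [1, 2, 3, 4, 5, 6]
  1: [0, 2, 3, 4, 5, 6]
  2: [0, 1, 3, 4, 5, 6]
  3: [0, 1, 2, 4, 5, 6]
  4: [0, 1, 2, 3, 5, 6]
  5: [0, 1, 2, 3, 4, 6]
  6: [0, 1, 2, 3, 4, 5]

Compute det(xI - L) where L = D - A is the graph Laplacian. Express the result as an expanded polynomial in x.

x^7 - 42x^6 + 735x^5 - 6860x^4 + 36015x^3 - 100842x^2 + 117649x

Reading degrees in the order [0, 1, 2, 3, 4, 5, 6] gives [6, 6, 6, 6, 6, 6, 6]; set D = diag(6, 6, 6, 6, 6, 6, 6) and form L = D - A. L has integer entries, so p(x) = det(xI - L) has integer coefficients. Expanding the determinant yields x^7 - 42x^6 + 735x^5 - 6860x^4 + 36015x^3 - 100842x^2 + 117649x. Since p(0) = det(-L) = 0, x divides p(x). By the matrix-tree theorem the graph has (1/7) * product of the nonzero eigenvalues = 16807 spanning trees.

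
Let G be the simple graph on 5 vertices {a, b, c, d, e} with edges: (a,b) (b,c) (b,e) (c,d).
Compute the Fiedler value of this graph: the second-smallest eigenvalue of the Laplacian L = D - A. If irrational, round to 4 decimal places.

With the vertex order [a, b, c, d, e], the degrees are [1, 3, 2, 1, 1], giving D = diag(1, 3, 2, 1, 1) and L = D - A. The smallest Laplacian eigenvalue is always 0. The next one, lambda_2 = 0.5188, measures how hard the graph is to disconnect: larger values mean better connectivity.

0.5188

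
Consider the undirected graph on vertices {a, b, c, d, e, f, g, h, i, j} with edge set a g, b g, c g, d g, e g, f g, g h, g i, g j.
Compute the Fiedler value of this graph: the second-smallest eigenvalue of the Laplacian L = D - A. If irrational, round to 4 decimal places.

Reading degrees in the order [a, b, c, d, e, f, g, h, i, j] gives [1, 1, 1, 1, 1, 1, 9, 1, 1, 1]; set D = diag(1, 1, 1, 1, 1, 1, 9, 1, 1, 1) and form L = D - A. Computing the eigenvalues of L and sorting gives [0, 1, 1, 1, 1, 1, 1, 1, 1, 10]. The Fiedler value lambda_2 = 1 is strictly positive, so the graph is connected. By the matrix-tree theorem the graph has (1/10) * product of the nonzero eigenvalues = 1 spanning tree. The largest eigenvalue, 10, is at most the vertex count 10.

1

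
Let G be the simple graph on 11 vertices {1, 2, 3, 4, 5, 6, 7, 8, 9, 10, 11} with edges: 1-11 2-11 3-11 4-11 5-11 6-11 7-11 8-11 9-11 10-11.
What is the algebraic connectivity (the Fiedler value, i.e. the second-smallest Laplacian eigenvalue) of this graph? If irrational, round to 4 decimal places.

Reading degrees in the order [1, 2, 3, 4, 5, 6, 7, 8, 9, 10, 11] gives [1, 1, 1, 1, 1, 1, 1, 1, 1, 1, 10]; set D = diag(1, 1, 1, 1, 1, 1, 1, 1, 1, 1, 10) and form L = D - A. The sorted Laplacian eigenvalues are [0, 1, 1, 1, 1, 1, 1, 1, 1, 1, 11]; the algebraic connectivity is the second entry, 1. The eigenvalues sum to 20, which equals trace(L) = 2|E|.

1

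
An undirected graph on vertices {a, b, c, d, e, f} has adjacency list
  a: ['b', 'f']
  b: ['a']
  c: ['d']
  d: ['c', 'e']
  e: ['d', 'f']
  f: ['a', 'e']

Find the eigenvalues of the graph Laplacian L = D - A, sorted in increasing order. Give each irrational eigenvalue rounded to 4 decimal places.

Each diagonal entry of L is the vertex degree and each off-diagonal entry is -1 where an edge is present, 0 otherwise; in the order [a, b, c, d, e, f] the diagonal is [2, 1, 1, 2, 2, 2]. Diagonalising L (or applying a numerical eigensolver to the 6x6 matrix) gives the spectrum above. The single zero eigenvalue shows the graph is connected. The largest eigenvalue, 3.7321, is at most the vertex count 6.

[0, 0.2679, 1, 2, 3, 3.7321]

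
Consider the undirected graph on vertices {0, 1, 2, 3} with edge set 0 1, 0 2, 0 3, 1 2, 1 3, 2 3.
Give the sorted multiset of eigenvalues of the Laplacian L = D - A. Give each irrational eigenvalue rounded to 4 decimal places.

Each diagonal entry of L is the vertex degree and each off-diagonal entry is -1 where an edge is present, 0 otherwise; in the order [0, 1, 2, 3] the diagonal is [3, 3, 3, 3]. Since every row of L sums to 0, the all-ones vector is in the kernel and 0 is an eigenvalue. By the matrix-tree theorem the graph has (1/4) * product of the nonzero eigenvalues = 16 spanning trees. There is one zero in the spectrum, matching the 1 component.

[0, 4, 4, 4]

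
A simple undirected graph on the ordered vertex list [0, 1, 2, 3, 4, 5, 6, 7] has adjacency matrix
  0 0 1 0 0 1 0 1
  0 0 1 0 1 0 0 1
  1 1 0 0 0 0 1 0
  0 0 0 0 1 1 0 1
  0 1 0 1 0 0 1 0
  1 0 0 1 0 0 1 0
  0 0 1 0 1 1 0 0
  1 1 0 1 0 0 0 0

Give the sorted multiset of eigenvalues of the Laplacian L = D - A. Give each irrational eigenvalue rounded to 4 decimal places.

[0, 2, 2, 2, 4, 4, 4, 6]

Reading degrees in the order [0, 1, 2, 3, 4, 5, 6, 7] gives [3, 3, 3, 3, 3, 3, 3, 3]; set D = diag(3, 3, 3, 3, 3, 3, 3, 3) and form L = D - A. Diagonalising L (or applying a numerical eigensolver to the 8x8 matrix) gives the spectrum above. The single zero eigenvalue shows the graph is connected. The largest eigenvalue, 6, is at most the vertex count 8.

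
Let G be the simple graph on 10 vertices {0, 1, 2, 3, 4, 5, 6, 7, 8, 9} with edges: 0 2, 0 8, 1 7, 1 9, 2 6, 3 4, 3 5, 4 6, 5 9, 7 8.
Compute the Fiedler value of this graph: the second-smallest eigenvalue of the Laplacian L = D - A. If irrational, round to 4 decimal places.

0.3820

Each diagonal entry of L is the vertex degree and each off-diagonal entry is -1 where an edge is present, 0 otherwise; in the order [0, 1, 2, 3, 4, 5, 6, 7, 8, 9] the diagonal is [2, 2, 2, 2, 2, 2, 2, 2, 2, 2]. The smallest Laplacian eigenvalue is always 0. The next one, lambda_2 = 0.3820, measures how hard the graph is to disconnect: larger values mean better connectivity. By the matrix-tree theorem the graph has (1/10) * product of the nonzero eigenvalues = 10 spanning trees. The largest eigenvalue, 4, is at most the vertex count 10.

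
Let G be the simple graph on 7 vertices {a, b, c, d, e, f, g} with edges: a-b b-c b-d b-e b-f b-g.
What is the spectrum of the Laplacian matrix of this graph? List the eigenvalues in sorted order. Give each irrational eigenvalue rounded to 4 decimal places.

[0, 1, 1, 1, 1, 1, 7]

Each diagonal entry of L is the vertex degree and each off-diagonal entry is -1 where an edge is present, 0 otherwise; in the order [a, b, c, d, e, f, g] the diagonal is [1, 6, 1, 1, 1, 1, 1]. Diagonalising L (or applying a numerical eigensolver to the 7x7 matrix) gives the spectrum above. The single zero eigenvalue shows the graph is connected. The eigenvalues sum to 12, which equals trace(L) = 2|E|.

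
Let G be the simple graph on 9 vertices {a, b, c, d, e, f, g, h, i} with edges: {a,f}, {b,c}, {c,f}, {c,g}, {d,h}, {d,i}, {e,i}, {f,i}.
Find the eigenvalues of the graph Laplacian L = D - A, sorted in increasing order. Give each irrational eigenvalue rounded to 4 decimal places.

[0, 0.2118, 0.5546, 0.7223, 1, 2.0782, 2.7338, 3.8525, 4.8468]

With the vertex order [a, b, c, d, e, f, g, h, i], the degrees are [1, 1, 3, 2, 1, 3, 1, 1, 3], giving D = diag(1, 1, 3, 2, 1, 3, 1, 1, 3) and L = D - A. The multiplicity of 0 as a Laplacian eigenvalue equals the number of connected components. The single zero eigenvalue shows the graph is connected.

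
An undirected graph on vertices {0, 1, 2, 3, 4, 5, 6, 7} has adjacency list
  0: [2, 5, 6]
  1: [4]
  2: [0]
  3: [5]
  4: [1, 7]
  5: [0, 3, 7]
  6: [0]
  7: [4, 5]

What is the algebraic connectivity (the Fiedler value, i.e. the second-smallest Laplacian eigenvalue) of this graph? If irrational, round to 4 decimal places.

0.2243

Reading degrees in the order [0, 1, 2, 3, 4, 5, 6, 7] gives [3, 1, 1, 1, 2, 3, 1, 2]; set D = diag(3, 1, 1, 1, 2, 3, 1, 2) and form L = D - A. The smallest Laplacian eigenvalue is always 0. The next one, lambda_2 = 0.2243, measures how hard the graph is to disconnect: larger values mean better connectivity. There is one zero in the spectrum, matching the 1 component. By the matrix-tree theorem the graph has (1/8) * product of the nonzero eigenvalues = 1 spanning tree.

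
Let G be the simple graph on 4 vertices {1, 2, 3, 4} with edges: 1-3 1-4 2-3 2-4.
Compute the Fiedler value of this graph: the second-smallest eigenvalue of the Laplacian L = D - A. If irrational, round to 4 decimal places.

2

Reading degrees in the order [1, 2, 3, 4] gives [2, 2, 2, 2]; set D = diag(2, 2, 2, 2) and form L = D - A. Computing the eigenvalues of L and sorting gives [0, 2, 2, 4]. The Fiedler value lambda_2 = 2 is strictly positive, so the graph is connected. By the matrix-tree theorem the graph has (1/4) * product of the nonzero eigenvalues = 4 spanning trees.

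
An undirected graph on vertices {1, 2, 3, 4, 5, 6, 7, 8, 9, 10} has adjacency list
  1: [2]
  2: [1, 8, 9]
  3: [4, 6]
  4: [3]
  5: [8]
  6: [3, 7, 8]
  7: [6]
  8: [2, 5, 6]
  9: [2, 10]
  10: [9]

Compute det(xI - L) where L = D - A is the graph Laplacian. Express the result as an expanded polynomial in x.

x^10 - 18x^9 + 133x^8 - 524x^7 + 1198x^6 - 1624x^5 + 1286x^4 - 568x^3 + 125x^2 - 10x

With the vertex order [1, 2, 3, 4, 5, 6, 7, 8, 9, 10], the degrees are [1, 3, 2, 1, 1, 3, 1, 3, 2, 1], giving D = diag(1, 3, 2, 1, 1, 3, 1, 3, 2, 1) and L = D - A. Computing det(xI - L) by cofactor expansion (or equivalently via sum-over-permutations) gives x^10 - 18x^9 + 133x^8 - 524x^7 + 1198x^6 - 1624x^5 + 1286x^4 - 568x^3 + 125x^2 - 10x. Since p(0) = det(-L) = 0, x divides p(x). The largest eigenvalue, 4.8760, is at most the vertex count 10.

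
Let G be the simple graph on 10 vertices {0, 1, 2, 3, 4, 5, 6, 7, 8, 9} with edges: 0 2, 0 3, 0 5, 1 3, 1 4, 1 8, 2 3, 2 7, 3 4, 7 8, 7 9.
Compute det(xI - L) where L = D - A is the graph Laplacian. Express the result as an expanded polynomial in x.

x^10 - 22x^9 + 200x^8 - 972x^7 + 2731x^6 - 4484x^5 + 4143x^4 - 1940x^3 + 351x^2

Each diagonal entry of L is the vertex degree and each off-diagonal entry is -1 where an edge is present, 0 otherwise; in the order [0, 1, 2, 3, 4, 5, 6, 7, 8, 9] the diagonal is [3, 3, 3, 4, 2, 1, 0, 3, 2, 1]. Computing det(xI - L) by cofactor expansion (or equivalently via sum-over-permutations) gives x^10 - 22x^9 + 200x^8 - 972x^7 + 2731x^6 - 4484x^5 + 4143x^4 - 1940x^3 + 351x^2. Since p(0) = det(-L) = 0, x divides p(x). The eigenvalues sum to 22, which equals trace(L) = 2|E|.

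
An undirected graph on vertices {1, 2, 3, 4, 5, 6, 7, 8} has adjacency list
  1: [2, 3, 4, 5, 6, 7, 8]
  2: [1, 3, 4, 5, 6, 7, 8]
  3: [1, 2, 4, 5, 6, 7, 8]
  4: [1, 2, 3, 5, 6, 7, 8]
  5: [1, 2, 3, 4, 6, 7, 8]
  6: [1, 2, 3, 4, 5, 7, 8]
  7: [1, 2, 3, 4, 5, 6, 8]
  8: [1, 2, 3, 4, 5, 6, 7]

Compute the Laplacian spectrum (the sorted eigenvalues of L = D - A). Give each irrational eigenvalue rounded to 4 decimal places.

[0, 8, 8, 8, 8, 8, 8, 8]

Reading degrees in the order [1, 2, 3, 4, 5, 6, 7, 8] gives [7, 7, 7, 7, 7, 7, 7, 7]; set D = diag(7, 7, 7, 7, 7, 7, 7, 7) and form L = D - A. L is symmetric positive semidefinite, so every eigenvalue is real and nonnegative.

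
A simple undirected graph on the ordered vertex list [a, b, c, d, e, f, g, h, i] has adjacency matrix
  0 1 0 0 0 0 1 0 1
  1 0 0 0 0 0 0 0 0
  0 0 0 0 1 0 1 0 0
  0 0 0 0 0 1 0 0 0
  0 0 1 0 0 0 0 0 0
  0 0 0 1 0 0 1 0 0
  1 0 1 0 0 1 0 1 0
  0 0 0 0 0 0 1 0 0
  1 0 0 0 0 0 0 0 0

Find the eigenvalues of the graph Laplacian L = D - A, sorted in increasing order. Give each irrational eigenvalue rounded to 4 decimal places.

[0, 0.3047, 0.3820, 0.7566, 1, 2.0960, 2.6180, 3.4609, 5.3818]

With the vertex order [a, b, c, d, e, f, g, h, i], the degrees are [3, 1, 2, 1, 1, 2, 4, 1, 1], giving D = diag(3, 1, 2, 1, 1, 2, 4, 1, 1) and L = D - A. The multiplicity of 0 as a Laplacian eigenvalue equals the number of connected components. By the matrix-tree theorem the graph has (1/9) * product of the nonzero eigenvalues = 1 spanning tree. The eigenvalues sum to 16, which equals trace(L) = 2|E|.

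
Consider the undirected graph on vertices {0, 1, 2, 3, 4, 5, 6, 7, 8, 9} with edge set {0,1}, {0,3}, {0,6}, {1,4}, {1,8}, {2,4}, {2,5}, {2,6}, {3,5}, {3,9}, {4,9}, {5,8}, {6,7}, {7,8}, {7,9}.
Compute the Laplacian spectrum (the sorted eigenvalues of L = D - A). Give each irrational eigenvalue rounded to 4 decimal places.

[0, 2, 2, 2, 2, 2, 5, 5, 5, 5]

Reading degrees in the order [0, 1, 2, 3, 4, 5, 6, 7, 8, 9] gives [3, 3, 3, 3, 3, 3, 3, 3, 3, 3]; set D = diag(3, 3, 3, 3, 3, 3, 3, 3, 3, 3) and form L = D - A. The multiplicity of 0 as a Laplacian eigenvalue equals the number of connected components. The largest eigenvalue, 5, is at most the vertex count 10.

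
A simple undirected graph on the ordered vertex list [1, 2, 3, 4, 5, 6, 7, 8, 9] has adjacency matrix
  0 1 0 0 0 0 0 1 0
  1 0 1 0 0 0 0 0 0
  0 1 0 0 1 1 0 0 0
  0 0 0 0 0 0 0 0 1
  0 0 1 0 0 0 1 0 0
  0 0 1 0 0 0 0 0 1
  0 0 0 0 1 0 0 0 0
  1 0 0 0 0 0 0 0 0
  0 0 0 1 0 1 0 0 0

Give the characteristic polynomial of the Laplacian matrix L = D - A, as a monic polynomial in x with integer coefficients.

x^9 - 16x^8 + 104x^7 - 354x^6 + 677x^5 - 724x^4 + 405x^3 - 102x^2 + 9x

Reading degrees in the order [1, 2, 3, 4, 5, 6, 7, 8, 9] gives [2, 2, 3, 1, 2, 2, 1, 1, 2]; set D = diag(2, 2, 3, 1, 2, 2, 1, 1, 2) and form L = D - A. Computing det(xI - L) by cofactor expansion (or equivalently via sum-over-permutations) gives x^9 - 16x^8 + 104x^7 - 354x^6 + 677x^5 - 724x^4 + 405x^3 - 102x^2 + 9x. The coefficient of x^8 equals -trace(L) = -16, matching the sum of degrees. By the matrix-tree theorem the graph has (1/9) * product of the nonzero eigenvalues = 1 spanning tree.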